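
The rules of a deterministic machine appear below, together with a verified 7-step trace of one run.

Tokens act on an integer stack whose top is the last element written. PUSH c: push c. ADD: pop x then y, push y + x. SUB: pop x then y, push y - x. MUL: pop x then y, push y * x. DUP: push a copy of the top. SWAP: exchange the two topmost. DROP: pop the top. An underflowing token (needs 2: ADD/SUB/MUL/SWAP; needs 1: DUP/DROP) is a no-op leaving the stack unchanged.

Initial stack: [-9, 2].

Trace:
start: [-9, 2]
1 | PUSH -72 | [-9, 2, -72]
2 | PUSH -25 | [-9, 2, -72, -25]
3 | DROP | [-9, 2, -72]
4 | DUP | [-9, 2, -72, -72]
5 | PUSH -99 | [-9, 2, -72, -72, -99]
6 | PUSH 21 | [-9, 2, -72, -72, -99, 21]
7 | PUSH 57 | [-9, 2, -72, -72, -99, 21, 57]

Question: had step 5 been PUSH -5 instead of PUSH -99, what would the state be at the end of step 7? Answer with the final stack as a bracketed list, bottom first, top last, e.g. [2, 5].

[-9, 2, -72, -72, -5, 21, 57]

(re-executing from step 5 with the substitution; state before step 5: [-9, 2, -72, -72])
5 | PUSH -5 | [-9, 2, -72, -72, -5]
6 | PUSH 21 | [-9, 2, -72, -72, -5, 21]
7 | PUSH 57 | [-9, 2, -72, -72, -5, 21, 57]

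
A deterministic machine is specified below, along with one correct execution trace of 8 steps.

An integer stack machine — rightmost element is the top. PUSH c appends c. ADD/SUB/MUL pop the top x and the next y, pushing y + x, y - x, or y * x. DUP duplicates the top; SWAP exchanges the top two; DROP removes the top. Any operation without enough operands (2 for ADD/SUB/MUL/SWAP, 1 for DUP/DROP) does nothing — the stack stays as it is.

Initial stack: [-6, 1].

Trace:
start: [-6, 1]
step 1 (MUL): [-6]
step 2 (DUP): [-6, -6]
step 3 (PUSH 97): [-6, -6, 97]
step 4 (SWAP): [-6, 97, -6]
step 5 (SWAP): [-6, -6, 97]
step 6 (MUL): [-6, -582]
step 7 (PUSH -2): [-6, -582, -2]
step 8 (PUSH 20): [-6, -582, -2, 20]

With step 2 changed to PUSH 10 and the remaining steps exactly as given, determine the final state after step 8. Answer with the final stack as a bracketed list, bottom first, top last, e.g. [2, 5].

(re-executing from step 2 with the substitution; state before step 2: [-6])
step 2 (PUSH 10): [-6, 10]
step 3 (PUSH 97): [-6, 10, 97]
step 4 (SWAP): [-6, 97, 10]
step 5 (SWAP): [-6, 10, 97]
step 6 (MUL): [-6, 970]
step 7 (PUSH -2): [-6, 970, -2]
step 8 (PUSH 20): [-6, 970, -2, 20]

[-6, 970, -2, 20]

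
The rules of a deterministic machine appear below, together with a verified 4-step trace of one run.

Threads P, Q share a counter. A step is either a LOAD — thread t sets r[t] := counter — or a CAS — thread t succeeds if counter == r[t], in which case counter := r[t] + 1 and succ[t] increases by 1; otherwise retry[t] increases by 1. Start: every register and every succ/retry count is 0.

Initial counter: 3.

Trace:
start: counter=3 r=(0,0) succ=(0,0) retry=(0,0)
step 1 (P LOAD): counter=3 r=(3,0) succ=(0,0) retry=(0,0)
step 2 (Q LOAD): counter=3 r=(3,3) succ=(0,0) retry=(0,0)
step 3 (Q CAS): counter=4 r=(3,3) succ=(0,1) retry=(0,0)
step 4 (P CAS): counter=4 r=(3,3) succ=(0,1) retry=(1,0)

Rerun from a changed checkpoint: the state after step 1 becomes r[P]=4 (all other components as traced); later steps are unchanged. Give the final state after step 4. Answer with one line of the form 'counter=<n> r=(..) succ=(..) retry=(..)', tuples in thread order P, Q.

counter=5 r=(4,3) succ=(1,1) retry=(0,0)

state after step 1 := counter=3 r=(4,0) succ=(0,0) retry=(0,0)
step 2 (Q LOAD): counter=3 r=(4,3) succ=(0,0) retry=(0,0)
step 3 (Q CAS): counter=4 r=(4,3) succ=(0,1) retry=(0,0)
step 4 (P CAS): counter=5 r=(4,3) succ=(1,1) retry=(0,0)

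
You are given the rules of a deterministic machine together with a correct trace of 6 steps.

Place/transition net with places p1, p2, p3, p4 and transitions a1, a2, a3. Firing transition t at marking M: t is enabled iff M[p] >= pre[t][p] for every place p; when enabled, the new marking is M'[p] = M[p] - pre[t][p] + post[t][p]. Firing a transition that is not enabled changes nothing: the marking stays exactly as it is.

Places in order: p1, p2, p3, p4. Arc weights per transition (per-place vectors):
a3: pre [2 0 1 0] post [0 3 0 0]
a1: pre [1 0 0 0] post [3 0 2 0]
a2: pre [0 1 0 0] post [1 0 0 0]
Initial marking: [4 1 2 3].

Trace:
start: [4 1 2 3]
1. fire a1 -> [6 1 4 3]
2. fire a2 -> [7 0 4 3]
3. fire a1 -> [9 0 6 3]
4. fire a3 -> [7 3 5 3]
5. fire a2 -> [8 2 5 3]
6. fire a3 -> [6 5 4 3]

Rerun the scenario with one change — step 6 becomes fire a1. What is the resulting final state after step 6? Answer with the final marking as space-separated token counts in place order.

(re-executing from step 6 with the substitution; state before step 6: [8 2 5 3])
6. fire a1 -> [10 2 7 3]

10 2 7 3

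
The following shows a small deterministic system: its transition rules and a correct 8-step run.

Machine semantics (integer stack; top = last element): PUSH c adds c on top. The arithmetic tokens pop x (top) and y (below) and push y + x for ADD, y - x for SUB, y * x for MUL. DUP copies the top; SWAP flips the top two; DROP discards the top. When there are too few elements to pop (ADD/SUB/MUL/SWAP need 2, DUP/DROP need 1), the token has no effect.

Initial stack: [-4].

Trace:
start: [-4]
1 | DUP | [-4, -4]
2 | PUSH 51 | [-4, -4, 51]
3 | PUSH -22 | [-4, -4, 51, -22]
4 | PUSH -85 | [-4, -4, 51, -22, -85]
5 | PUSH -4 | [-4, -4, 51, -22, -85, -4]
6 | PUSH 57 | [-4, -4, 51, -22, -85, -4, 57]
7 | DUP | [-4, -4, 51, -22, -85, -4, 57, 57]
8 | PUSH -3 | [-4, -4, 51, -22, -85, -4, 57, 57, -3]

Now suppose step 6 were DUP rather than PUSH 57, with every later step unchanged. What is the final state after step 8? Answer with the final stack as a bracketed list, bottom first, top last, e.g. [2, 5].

(re-executing from step 6 with the substitution; state before step 6: [-4, -4, 51, -22, -85, -4])
6 | DUP | [-4, -4, 51, -22, -85, -4, -4]
7 | DUP | [-4, -4, 51, -22, -85, -4, -4, -4]
8 | PUSH -3 | [-4, -4, 51, -22, -85, -4, -4, -4, -3]

[-4, -4, 51, -22, -85, -4, -4, -4, -3]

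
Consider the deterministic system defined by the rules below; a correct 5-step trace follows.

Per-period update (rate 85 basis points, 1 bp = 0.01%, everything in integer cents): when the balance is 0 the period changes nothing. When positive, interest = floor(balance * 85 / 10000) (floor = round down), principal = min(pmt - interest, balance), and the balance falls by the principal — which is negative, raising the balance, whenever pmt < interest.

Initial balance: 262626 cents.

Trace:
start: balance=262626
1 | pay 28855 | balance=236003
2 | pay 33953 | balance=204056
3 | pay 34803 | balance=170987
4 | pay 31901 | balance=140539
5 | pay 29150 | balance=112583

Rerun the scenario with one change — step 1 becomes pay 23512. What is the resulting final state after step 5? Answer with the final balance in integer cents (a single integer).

(re-executing from step 1 with the substitution; state before step 1: balance=262626)
1 | pay 23512 | balance=241346
2 | pay 33953 | balance=209444
3 | pay 34803 | balance=176421
4 | pay 31901 | balance=146019
5 | pay 29150 | balance=118110

118110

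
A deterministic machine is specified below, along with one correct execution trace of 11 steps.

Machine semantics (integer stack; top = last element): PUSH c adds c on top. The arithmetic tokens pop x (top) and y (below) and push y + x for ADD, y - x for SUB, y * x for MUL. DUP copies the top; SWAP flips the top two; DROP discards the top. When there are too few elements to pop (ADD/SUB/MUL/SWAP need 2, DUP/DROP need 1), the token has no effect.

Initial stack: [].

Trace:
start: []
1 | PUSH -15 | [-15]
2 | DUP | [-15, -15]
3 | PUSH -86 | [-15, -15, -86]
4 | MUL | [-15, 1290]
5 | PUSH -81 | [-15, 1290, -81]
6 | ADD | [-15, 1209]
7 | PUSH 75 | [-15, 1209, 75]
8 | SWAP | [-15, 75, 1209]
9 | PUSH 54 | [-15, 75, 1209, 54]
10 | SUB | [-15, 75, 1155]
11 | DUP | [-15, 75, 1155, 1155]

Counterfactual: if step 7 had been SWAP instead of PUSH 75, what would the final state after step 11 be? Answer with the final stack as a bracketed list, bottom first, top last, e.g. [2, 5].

(re-executing from step 7 with the substitution; state before step 7: [-15, 1209])
7 | SWAP | [1209, -15]
8 | SWAP | [-15, 1209]
9 | PUSH 54 | [-15, 1209, 54]
10 | SUB | [-15, 1155]
11 | DUP | [-15, 1155, 1155]

[-15, 1155, 1155]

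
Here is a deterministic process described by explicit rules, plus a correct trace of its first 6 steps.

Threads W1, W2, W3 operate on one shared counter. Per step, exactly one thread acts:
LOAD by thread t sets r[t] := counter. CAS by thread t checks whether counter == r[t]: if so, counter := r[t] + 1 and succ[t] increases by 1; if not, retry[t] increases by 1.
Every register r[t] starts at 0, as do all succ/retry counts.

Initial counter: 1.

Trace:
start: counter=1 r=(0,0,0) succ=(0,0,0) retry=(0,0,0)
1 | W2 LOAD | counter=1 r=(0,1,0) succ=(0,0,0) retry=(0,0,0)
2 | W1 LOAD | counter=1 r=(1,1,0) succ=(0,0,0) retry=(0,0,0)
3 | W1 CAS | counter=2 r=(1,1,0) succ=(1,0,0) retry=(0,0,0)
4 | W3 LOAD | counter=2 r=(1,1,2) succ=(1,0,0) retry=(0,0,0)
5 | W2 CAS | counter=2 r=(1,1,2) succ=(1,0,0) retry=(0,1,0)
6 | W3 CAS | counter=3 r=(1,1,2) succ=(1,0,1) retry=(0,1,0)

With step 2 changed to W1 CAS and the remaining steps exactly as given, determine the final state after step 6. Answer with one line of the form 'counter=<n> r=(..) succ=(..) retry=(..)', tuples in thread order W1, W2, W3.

(re-executing from step 2 with the substitution; state before step 2: counter=1 r=(0,1,0) succ=(0,0,0) retry=(0,0,0))
2 | W1 CAS | counter=1 r=(0,1,0) succ=(0,0,0) retry=(1,0,0)
3 | W1 CAS | counter=1 r=(0,1,0) succ=(0,0,0) retry=(2,0,0)
4 | W3 LOAD | counter=1 r=(0,1,1) succ=(0,0,0) retry=(2,0,0)
5 | W2 CAS | counter=2 r=(0,1,1) succ=(0,1,0) retry=(2,0,0)
6 | W3 CAS | counter=2 r=(0,1,1) succ=(0,1,0) retry=(2,0,1)

counter=2 r=(0,1,1) succ=(0,1,0) retry=(2,0,1)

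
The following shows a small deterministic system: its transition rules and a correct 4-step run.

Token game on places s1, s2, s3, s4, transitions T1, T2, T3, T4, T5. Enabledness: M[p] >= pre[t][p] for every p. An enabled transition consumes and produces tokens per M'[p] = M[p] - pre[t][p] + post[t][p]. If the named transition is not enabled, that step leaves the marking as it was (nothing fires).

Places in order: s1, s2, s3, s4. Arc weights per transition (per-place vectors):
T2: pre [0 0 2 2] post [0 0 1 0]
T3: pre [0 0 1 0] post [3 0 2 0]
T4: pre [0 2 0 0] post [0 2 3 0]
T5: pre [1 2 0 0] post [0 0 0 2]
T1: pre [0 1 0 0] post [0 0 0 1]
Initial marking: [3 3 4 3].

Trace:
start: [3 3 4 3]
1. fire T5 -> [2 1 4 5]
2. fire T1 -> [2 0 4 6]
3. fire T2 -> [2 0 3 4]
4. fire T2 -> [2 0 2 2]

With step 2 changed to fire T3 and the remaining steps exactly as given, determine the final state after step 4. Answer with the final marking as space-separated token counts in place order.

5 1 3 1

(re-executing from step 2 with the substitution; state before step 2: [2 1 4 5])
2. fire T3 -> [5 1 5 5]
3. fire T2 -> [5 1 4 3]
4. fire T2 -> [5 1 3 1]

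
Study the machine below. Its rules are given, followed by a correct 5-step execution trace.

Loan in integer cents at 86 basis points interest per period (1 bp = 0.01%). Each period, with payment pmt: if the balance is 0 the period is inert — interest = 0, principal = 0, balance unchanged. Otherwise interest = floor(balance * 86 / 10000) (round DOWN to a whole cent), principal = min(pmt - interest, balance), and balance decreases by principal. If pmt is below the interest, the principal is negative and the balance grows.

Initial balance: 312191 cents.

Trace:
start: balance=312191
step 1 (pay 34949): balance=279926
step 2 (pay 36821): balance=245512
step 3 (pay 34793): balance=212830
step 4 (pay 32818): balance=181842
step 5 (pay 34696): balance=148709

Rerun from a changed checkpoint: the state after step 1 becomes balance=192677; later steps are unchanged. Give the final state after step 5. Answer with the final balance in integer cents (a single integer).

58420

state after step 1 := balance=192677
step 2 (pay 36821): balance=157513
step 3 (pay 34793): balance=124074
step 4 (pay 32818): balance=92323
step 5 (pay 34696): balance=58420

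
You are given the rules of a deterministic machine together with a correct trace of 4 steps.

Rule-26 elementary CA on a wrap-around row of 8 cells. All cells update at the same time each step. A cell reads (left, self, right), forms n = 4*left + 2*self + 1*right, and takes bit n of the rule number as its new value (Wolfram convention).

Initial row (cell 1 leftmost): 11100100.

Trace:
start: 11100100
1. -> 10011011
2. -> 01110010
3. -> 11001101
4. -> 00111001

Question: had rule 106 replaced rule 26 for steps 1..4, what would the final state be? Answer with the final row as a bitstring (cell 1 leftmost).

11101110

(re-executing steps 1..4 under rule 106; state before step 1: 11100100)
1. -> 10101001
2. -> 11010011
3. -> 01100110
4. -> 11101110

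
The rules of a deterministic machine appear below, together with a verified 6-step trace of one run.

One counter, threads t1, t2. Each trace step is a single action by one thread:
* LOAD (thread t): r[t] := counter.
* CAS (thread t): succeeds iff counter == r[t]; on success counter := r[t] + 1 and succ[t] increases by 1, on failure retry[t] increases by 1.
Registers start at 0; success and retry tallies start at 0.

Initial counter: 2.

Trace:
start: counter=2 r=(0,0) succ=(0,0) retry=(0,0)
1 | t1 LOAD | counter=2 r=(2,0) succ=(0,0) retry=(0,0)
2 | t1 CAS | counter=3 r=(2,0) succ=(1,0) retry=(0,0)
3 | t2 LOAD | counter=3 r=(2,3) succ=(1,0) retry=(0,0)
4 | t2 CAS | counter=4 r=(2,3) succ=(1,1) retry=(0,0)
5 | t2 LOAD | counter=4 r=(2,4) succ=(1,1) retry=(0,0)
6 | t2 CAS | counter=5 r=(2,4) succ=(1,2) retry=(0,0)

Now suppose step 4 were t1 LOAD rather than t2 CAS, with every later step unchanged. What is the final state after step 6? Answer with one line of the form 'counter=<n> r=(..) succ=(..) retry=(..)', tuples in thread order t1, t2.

counter=4 r=(3,3) succ=(1,1) retry=(0,0)

(re-executing from step 4 with the substitution; state before step 4: counter=3 r=(2,3) succ=(1,0) retry=(0,0))
4 | t1 LOAD | counter=3 r=(3,3) succ=(1,0) retry=(0,0)
5 | t2 LOAD | counter=3 r=(3,3) succ=(1,0) retry=(0,0)
6 | t2 CAS | counter=4 r=(3,3) succ=(1,1) retry=(0,0)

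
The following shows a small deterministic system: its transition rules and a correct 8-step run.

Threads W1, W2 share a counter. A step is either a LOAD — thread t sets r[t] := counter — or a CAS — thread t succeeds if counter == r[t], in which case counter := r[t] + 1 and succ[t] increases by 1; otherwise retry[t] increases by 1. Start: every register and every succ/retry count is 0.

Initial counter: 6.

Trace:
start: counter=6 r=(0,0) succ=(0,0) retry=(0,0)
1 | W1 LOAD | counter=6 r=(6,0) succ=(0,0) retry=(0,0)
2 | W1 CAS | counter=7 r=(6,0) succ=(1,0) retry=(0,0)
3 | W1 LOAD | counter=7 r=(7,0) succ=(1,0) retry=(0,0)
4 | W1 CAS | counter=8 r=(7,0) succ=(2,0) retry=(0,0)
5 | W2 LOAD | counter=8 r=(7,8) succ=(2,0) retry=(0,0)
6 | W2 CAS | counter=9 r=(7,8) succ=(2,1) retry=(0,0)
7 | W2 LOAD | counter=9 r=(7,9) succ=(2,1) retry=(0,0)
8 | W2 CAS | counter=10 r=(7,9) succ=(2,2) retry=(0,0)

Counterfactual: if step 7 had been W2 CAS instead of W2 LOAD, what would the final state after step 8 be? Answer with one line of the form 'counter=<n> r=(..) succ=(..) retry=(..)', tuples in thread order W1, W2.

counter=9 r=(7,8) succ=(2,1) retry=(0,2)

(re-executing from step 7 with the substitution; state before step 7: counter=9 r=(7,8) succ=(2,1) retry=(0,0))
7 | W2 CAS | counter=9 r=(7,8) succ=(2,1) retry=(0,1)
8 | W2 CAS | counter=9 r=(7,8) succ=(2,1) retry=(0,2)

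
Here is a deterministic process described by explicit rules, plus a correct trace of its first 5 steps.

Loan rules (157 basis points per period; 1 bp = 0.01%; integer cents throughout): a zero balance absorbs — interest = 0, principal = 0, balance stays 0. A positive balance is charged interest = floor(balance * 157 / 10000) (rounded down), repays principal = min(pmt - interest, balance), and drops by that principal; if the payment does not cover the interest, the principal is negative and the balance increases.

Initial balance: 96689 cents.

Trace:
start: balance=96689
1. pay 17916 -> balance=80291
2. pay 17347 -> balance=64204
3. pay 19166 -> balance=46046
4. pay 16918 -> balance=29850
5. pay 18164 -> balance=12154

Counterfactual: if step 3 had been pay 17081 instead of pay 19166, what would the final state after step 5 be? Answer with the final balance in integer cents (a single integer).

14305

(re-executing from step 3 with the substitution; state before step 3: balance=64204)
3. pay 17081 -> balance=48131
4. pay 16918 -> balance=31968
5. pay 18164 -> balance=14305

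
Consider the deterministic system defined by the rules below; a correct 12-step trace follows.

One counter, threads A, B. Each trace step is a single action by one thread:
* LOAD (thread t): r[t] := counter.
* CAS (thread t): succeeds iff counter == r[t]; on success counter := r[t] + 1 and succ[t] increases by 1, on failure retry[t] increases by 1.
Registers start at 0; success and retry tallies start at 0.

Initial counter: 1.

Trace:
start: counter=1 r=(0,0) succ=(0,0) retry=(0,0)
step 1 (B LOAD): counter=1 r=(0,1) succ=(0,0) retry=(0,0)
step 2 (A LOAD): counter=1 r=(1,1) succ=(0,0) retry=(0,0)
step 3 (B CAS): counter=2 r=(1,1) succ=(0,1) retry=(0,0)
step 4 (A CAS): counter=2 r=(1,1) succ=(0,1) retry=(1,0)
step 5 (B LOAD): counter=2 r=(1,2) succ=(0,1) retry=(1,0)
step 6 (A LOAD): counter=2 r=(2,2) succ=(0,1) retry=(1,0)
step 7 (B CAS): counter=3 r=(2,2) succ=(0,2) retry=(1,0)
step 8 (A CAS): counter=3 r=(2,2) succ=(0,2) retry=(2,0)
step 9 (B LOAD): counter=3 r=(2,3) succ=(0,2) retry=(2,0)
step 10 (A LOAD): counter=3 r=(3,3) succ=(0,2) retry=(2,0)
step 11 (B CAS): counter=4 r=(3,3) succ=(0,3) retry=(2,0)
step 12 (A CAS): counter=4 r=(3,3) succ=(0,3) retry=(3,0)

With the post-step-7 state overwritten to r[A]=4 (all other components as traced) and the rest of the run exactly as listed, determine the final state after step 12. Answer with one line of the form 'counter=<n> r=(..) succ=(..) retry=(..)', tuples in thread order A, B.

counter=4 r=(3,3) succ=(0,3) retry=(3,0)

state after step 7 := counter=3 r=(4,2) succ=(0,2) retry=(1,0)
step 8 (A CAS): counter=3 r=(4,2) succ=(0,2) retry=(2,0)
step 9 (B LOAD): counter=3 r=(4,3) succ=(0,2) retry=(2,0)
step 10 (A LOAD): counter=3 r=(3,3) succ=(0,2) retry=(2,0)
step 11 (B CAS): counter=4 r=(3,3) succ=(0,3) retry=(2,0)
step 12 (A CAS): counter=4 r=(3,3) succ=(0,3) retry=(3,0)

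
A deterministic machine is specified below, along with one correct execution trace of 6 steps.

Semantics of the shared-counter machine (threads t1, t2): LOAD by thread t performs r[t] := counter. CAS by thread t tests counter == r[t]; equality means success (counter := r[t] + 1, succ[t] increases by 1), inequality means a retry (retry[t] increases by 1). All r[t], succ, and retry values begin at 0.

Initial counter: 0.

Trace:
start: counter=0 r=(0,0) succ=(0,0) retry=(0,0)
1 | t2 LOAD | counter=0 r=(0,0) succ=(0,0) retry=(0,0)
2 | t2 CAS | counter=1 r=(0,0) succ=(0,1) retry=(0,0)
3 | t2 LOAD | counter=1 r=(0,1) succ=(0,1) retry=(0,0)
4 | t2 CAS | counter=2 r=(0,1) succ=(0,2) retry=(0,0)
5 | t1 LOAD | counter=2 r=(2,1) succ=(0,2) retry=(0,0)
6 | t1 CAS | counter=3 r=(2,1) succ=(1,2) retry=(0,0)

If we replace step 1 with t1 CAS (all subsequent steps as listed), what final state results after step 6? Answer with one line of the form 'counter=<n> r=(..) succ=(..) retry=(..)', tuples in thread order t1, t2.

(re-executing from step 1 with the substitution; state before step 1: counter=0 r=(0,0) succ=(0,0) retry=(0,0))
1 | t1 CAS | counter=1 r=(0,0) succ=(1,0) retry=(0,0)
2 | t2 CAS | counter=1 r=(0,0) succ=(1,0) retry=(0,1)
3 | t2 LOAD | counter=1 r=(0,1) succ=(1,0) retry=(0,1)
4 | t2 CAS | counter=2 r=(0,1) succ=(1,1) retry=(0,1)
5 | t1 LOAD | counter=2 r=(2,1) succ=(1,1) retry=(0,1)
6 | t1 CAS | counter=3 r=(2,1) succ=(2,1) retry=(0,1)

counter=3 r=(2,1) succ=(2,1) retry=(0,1)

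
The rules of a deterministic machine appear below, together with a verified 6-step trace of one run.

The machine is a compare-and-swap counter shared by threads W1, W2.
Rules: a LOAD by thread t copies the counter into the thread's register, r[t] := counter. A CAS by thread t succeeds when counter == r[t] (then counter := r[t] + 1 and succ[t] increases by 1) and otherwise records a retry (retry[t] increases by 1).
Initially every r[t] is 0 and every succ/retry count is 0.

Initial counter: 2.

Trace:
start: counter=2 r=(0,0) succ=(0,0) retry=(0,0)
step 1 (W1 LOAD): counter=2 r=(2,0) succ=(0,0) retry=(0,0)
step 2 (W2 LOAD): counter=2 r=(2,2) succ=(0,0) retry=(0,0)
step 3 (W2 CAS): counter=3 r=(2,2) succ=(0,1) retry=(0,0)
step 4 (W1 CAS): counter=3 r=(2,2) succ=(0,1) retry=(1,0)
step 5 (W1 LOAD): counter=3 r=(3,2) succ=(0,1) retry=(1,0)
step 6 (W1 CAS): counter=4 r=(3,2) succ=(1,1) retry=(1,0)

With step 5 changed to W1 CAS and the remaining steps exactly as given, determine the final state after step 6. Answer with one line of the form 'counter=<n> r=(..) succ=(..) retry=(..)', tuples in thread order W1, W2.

counter=3 r=(2,2) succ=(0,1) retry=(3,0)

(re-executing from step 5 with the substitution; state before step 5: counter=3 r=(2,2) succ=(0,1) retry=(1,0))
step 5 (W1 CAS): counter=3 r=(2,2) succ=(0,1) retry=(2,0)
step 6 (W1 CAS): counter=3 r=(2,2) succ=(0,1) retry=(3,0)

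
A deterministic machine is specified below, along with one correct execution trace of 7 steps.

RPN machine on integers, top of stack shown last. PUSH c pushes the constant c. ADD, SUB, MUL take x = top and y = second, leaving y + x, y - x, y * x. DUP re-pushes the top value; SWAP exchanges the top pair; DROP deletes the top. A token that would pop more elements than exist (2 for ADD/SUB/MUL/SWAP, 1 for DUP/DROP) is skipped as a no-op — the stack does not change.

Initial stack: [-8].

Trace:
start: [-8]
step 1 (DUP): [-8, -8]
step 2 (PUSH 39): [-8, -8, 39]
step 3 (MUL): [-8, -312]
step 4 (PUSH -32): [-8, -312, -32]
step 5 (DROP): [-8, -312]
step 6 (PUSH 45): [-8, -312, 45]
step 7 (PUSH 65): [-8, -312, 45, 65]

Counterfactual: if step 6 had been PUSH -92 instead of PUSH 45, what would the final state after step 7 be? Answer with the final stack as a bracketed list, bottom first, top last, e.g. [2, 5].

[-8, -312, -92, 65]

(re-executing from step 6 with the substitution; state before step 6: [-8, -312])
step 6 (PUSH -92): [-8, -312, -92]
step 7 (PUSH 65): [-8, -312, -92, 65]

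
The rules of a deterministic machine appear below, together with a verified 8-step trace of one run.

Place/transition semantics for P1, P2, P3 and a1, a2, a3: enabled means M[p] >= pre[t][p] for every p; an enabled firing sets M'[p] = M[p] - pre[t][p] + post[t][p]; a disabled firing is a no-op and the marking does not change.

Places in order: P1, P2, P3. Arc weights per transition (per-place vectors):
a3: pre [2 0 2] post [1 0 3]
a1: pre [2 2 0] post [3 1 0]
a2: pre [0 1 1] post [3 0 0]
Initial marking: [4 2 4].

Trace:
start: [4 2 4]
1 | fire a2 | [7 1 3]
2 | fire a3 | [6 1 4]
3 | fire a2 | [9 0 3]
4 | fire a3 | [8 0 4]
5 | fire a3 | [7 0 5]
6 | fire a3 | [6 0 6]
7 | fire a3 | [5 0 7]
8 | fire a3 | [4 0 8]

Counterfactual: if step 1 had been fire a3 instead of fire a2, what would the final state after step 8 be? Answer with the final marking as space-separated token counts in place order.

(re-executing from step 1 with the substitution; state before step 1: [4 2 4])
1 | fire a3 | [3 2 5]
2 | fire a3 | [2 2 6]
3 | fire a2 | [5 1 5]
4 | fire a3 | [4 1 6]
5 | fire a3 | [3 1 7]
6 | fire a3 | [2 1 8]
7 | fire a3 | [1 1 9]
8 | fire a3 | [1 1 9]

1 1 9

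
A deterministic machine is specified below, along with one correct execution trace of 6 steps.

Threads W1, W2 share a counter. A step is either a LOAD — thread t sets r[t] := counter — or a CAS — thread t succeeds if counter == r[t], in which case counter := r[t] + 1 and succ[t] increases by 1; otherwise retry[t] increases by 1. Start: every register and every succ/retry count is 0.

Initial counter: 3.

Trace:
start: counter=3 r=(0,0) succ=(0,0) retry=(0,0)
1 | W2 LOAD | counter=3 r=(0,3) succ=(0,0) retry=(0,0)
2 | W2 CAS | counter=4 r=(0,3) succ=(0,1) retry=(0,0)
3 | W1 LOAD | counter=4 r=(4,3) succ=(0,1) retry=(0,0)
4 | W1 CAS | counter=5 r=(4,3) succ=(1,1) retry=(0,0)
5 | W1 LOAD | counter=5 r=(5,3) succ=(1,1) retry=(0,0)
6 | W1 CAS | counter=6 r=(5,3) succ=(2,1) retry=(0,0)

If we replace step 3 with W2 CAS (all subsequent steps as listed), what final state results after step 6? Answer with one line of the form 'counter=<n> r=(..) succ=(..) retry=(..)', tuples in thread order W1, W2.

(re-executing from step 3 with the substitution; state before step 3: counter=4 r=(0,3) succ=(0,1) retry=(0,0))
3 | W2 CAS | counter=4 r=(0,3) succ=(0,1) retry=(0,1)
4 | W1 CAS | counter=4 r=(0,3) succ=(0,1) retry=(1,1)
5 | W1 LOAD | counter=4 r=(4,3) succ=(0,1) retry=(1,1)
6 | W1 CAS | counter=5 r=(4,3) succ=(1,1) retry=(1,1)

counter=5 r=(4,3) succ=(1,1) retry=(1,1)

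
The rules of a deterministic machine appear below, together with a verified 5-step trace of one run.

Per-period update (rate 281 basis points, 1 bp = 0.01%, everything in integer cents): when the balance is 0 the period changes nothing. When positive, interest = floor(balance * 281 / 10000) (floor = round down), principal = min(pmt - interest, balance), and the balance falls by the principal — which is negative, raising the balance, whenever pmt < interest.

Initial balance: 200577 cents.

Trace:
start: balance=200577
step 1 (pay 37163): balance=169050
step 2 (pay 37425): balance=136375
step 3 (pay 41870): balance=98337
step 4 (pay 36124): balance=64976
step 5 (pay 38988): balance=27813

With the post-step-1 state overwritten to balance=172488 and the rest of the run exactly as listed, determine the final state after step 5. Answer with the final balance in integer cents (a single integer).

state after step 1 := balance=172488
step 2 (pay 37425): balance=139909
step 3 (pay 41870): balance=101970
step 4 (pay 36124): balance=68711
step 5 (pay 38988): balance=31653

31653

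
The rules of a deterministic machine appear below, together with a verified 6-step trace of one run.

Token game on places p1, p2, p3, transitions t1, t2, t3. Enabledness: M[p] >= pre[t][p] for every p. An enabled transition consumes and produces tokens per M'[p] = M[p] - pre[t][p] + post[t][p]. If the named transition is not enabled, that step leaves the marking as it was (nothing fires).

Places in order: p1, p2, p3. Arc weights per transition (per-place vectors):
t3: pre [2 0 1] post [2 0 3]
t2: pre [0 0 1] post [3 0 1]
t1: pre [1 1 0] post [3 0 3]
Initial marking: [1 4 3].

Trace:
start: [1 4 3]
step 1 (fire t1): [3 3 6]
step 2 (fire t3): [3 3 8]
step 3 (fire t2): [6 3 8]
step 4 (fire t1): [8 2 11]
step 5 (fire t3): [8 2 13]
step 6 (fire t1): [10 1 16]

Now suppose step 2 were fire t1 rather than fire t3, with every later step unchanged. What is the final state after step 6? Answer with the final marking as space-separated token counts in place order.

(re-executing from step 2 with the substitution; state before step 2: [3 3 6])
step 2 (fire t1): [5 2 9]
step 3 (fire t2): [8 2 9]
step 4 (fire t1): [10 1 12]
step 5 (fire t3): [10 1 14]
step 6 (fire t1): [12 0 17]

12 0 17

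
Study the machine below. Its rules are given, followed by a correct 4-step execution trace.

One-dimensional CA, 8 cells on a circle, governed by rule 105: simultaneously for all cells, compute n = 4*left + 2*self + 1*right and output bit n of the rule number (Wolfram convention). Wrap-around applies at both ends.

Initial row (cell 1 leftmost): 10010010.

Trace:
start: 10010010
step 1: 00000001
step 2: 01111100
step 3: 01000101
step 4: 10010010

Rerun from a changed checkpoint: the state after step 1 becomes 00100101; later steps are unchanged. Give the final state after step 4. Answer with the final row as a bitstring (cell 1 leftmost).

state after step 1 := 00100101
step 2: 00000010
step 3: 11111000
step 4: 10001010

10001010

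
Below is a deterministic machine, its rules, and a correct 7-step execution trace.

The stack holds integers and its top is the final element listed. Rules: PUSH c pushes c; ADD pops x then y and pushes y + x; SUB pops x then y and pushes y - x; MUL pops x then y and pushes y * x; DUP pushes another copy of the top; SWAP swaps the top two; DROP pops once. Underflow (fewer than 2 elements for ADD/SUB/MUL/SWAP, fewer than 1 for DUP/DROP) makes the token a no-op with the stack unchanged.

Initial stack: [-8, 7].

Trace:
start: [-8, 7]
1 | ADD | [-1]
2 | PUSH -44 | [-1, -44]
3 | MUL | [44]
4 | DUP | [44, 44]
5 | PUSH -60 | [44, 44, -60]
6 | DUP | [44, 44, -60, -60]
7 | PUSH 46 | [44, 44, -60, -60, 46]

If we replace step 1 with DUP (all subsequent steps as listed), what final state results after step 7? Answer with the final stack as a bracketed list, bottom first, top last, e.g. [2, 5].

[-8, 7, -308, -308, -60, -60, 46]

(re-executing from step 1 with the substitution; state before step 1: [-8, 7])
1 | DUP | [-8, 7, 7]
2 | PUSH -44 | [-8, 7, 7, -44]
3 | MUL | [-8, 7, -308]
4 | DUP | [-8, 7, -308, -308]
5 | PUSH -60 | [-8, 7, -308, -308, -60]
6 | DUP | [-8, 7, -308, -308, -60, -60]
7 | PUSH 46 | [-8, 7, -308, -308, -60, -60, 46]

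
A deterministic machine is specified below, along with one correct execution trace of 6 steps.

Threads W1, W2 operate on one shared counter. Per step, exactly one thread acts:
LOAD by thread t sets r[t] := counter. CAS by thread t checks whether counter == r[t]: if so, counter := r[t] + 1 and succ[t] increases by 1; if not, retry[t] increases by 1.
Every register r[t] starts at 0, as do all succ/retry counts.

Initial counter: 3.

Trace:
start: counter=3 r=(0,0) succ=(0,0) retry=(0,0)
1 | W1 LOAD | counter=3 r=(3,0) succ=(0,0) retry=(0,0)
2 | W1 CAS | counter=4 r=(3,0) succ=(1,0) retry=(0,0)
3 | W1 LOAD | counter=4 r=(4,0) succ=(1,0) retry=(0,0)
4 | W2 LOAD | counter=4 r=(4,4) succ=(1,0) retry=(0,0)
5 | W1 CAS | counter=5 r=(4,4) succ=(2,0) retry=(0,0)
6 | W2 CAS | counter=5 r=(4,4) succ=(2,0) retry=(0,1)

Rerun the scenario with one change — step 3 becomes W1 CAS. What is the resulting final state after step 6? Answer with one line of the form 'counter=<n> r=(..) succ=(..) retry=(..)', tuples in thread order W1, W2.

(re-executing from step 3 with the substitution; state before step 3: counter=4 r=(3,0) succ=(1,0) retry=(0,0))
3 | W1 CAS | counter=4 r=(3,0) succ=(1,0) retry=(1,0)
4 | W2 LOAD | counter=4 r=(3,4) succ=(1,0) retry=(1,0)
5 | W1 CAS | counter=4 r=(3,4) succ=(1,0) retry=(2,0)
6 | W2 CAS | counter=5 r=(3,4) succ=(1,1) retry=(2,0)

counter=5 r=(3,4) succ=(1,1) retry=(2,0)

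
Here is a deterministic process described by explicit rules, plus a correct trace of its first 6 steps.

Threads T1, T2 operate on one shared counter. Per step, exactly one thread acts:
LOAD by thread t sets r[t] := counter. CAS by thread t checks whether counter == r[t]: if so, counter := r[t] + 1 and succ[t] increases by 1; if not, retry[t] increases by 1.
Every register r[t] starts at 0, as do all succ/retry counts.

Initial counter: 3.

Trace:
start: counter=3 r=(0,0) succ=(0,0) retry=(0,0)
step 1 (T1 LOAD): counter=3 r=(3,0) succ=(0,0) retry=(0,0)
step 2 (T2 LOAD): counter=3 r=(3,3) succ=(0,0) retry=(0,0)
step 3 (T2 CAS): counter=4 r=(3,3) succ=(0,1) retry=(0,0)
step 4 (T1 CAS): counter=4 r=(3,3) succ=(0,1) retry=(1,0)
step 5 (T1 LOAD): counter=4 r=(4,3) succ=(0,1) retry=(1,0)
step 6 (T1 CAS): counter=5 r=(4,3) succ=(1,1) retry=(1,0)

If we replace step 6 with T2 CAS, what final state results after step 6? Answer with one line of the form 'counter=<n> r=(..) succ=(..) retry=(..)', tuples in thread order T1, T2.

counter=4 r=(4,3) succ=(0,1) retry=(1,1)

(re-executing from step 6 with the substitution; state before step 6: counter=4 r=(4,3) succ=(0,1) retry=(1,0))
step 6 (T2 CAS): counter=4 r=(4,3) succ=(0,1) retry=(1,1)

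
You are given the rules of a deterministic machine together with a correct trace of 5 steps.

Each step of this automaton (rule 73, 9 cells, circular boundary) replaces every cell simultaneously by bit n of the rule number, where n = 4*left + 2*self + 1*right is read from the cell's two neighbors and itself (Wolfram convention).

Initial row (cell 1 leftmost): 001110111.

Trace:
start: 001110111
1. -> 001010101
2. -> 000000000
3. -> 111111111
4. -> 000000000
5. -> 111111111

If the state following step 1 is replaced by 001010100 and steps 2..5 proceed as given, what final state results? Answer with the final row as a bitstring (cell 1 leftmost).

100010001

state after step 1 := 001010100
2. -> 100000001
3. -> 101111101
4. -> 101000101
5. -> 100010001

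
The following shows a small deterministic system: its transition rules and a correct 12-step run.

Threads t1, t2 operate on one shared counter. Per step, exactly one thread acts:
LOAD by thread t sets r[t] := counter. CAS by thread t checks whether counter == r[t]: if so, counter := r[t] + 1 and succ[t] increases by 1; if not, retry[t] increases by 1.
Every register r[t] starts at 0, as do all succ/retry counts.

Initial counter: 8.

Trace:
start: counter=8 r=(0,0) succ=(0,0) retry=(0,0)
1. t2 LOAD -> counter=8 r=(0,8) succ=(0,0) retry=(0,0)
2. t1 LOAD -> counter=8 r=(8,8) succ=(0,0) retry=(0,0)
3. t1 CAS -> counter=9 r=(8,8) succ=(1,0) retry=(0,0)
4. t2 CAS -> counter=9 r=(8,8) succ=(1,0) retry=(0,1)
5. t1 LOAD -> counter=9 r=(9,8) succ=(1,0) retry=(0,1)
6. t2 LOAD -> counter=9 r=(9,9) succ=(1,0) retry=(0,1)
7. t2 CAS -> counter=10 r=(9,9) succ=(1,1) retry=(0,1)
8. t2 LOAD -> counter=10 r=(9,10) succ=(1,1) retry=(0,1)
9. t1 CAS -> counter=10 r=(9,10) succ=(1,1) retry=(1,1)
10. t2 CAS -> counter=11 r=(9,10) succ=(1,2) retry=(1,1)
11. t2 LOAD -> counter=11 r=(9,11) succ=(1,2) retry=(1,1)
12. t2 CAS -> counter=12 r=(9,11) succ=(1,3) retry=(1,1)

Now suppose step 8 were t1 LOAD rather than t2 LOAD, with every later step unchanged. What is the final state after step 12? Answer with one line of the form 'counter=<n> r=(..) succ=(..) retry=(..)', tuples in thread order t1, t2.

counter=12 r=(10,11) succ=(2,2) retry=(0,2)

(re-executing from step 8 with the substitution; state before step 8: counter=10 r=(9,9) succ=(1,1) retry=(0,1))
8. t1 LOAD -> counter=10 r=(10,9) succ=(1,1) retry=(0,1)
9. t1 CAS -> counter=11 r=(10,9) succ=(2,1) retry=(0,1)
10. t2 CAS -> counter=11 r=(10,9) succ=(2,1) retry=(0,2)
11. t2 LOAD -> counter=11 r=(10,11) succ=(2,1) retry=(0,2)
12. t2 CAS -> counter=12 r=(10,11) succ=(2,2) retry=(0,2)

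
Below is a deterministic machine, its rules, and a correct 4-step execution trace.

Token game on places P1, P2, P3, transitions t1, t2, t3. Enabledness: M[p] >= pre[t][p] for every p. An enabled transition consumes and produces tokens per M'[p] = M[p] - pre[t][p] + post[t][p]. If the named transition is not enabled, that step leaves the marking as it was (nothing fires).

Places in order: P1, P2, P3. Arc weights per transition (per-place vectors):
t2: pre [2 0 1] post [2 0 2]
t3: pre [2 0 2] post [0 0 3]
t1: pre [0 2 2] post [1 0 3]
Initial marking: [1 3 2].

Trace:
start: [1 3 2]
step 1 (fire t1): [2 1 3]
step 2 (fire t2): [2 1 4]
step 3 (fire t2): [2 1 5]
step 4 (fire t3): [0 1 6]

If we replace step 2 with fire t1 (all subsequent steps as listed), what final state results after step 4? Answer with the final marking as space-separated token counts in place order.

(re-executing from step 2 with the substitution; state before step 2: [2 1 3])
step 2 (fire t1): [2 1 3]
step 3 (fire t2): [2 1 4]
step 4 (fire t3): [0 1 5]

0 1 5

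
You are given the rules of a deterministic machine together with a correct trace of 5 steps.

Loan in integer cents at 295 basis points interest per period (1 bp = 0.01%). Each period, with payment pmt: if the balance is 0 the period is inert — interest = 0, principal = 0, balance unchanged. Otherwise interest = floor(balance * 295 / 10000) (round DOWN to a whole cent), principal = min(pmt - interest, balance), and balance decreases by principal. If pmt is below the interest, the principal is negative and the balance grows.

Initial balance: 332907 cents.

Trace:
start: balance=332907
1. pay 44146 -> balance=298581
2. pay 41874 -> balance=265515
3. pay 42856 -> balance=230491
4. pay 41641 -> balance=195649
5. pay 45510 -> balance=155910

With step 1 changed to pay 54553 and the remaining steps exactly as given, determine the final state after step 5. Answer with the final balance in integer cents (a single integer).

(re-executing from step 1 with the substitution; state before step 1: balance=332907)
1. pay 54553 -> balance=288174
2. pay 41874 -> balance=254801
3. pay 42856 -> balance=219461
4. pay 41641 -> balance=184294
5. pay 45510 -> balance=144220

144220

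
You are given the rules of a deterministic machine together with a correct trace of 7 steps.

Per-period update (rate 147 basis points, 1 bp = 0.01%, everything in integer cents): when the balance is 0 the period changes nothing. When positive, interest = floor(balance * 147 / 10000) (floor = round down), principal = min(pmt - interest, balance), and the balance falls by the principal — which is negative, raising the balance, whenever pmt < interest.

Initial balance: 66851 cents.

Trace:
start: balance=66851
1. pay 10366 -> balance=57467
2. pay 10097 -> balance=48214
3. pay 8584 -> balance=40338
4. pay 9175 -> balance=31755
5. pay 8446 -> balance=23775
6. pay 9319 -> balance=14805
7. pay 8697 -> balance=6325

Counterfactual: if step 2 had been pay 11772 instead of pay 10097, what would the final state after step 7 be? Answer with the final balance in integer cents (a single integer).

(re-executing from step 2 with the substitution; state before step 2: balance=57467)
2. pay 11772 -> balance=46539
3. pay 8584 -> balance=38639
4. pay 9175 -> balance=30031
5. pay 8446 -> balance=22026
6. pay 9319 -> balance=13030
7. pay 8697 -> balance=4524

4524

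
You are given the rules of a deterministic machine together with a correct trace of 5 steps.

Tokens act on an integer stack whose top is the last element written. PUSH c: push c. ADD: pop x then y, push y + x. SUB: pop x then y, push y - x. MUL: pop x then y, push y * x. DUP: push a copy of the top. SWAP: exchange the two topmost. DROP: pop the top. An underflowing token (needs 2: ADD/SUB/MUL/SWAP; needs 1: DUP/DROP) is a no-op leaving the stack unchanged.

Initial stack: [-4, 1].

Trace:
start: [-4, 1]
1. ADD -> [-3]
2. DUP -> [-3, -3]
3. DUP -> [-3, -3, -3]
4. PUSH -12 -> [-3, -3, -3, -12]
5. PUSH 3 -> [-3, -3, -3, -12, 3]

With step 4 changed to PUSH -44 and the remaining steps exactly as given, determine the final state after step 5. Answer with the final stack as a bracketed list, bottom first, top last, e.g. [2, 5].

(re-executing from step 4 with the substitution; state before step 4: [-3, -3, -3])
4. PUSH -44 -> [-3, -3, -3, -44]
5. PUSH 3 -> [-3, -3, -3, -44, 3]

[-3, -3, -3, -44, 3]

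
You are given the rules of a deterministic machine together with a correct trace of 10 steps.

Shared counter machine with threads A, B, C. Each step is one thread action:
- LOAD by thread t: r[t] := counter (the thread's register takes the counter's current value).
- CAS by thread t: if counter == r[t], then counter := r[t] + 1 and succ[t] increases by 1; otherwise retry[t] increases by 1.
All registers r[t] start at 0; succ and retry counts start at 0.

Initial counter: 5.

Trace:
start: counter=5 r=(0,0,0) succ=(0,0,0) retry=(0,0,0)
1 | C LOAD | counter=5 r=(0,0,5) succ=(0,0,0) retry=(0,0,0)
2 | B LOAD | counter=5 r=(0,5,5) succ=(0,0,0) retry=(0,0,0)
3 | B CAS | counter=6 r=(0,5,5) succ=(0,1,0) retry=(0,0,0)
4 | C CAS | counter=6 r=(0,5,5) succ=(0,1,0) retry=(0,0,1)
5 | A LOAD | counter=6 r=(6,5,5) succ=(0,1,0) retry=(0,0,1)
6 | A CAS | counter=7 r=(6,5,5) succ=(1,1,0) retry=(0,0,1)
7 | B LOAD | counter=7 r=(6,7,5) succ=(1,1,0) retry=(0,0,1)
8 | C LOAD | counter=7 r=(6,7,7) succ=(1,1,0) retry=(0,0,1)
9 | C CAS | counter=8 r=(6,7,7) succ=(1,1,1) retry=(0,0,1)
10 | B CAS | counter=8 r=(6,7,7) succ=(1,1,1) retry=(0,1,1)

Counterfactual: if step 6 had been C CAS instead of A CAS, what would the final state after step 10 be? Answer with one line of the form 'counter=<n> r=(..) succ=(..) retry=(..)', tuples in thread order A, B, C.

(re-executing from step 6 with the substitution; state before step 6: counter=6 r=(6,5,5) succ=(0,1,0) retry=(0,0,1))
6 | C CAS | counter=6 r=(6,5,5) succ=(0,1,0) retry=(0,0,2)
7 | B LOAD | counter=6 r=(6,6,5) succ=(0,1,0) retry=(0,0,2)
8 | C LOAD | counter=6 r=(6,6,6) succ=(0,1,0) retry=(0,0,2)
9 | C CAS | counter=7 r=(6,6,6) succ=(0,1,1) retry=(0,0,2)
10 | B CAS | counter=7 r=(6,6,6) succ=(0,1,1) retry=(0,1,2)

counter=7 r=(6,6,6) succ=(0,1,1) retry=(0,1,2)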